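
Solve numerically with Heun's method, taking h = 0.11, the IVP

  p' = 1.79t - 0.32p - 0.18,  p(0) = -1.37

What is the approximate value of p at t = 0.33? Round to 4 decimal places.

-1.1946

Heun: k1 = f(t_n, p_n); k2 = f(t_n + h, p_n + h·k1); p_{n+1} = p_n + (h/2)·(k1 + k2).
t=0.000000, p=-1.370000:
  k1 = f(0.000000, -1.370000) = 0.258400
  k2 = f(0.110000, -1.341576) = 0.446204
  p ← -1.370000 + (0.11/2)·(0.258400 + 0.446204) = -1.331247
t=0.110000, p=-1.331247:
  k1 = f(0.110000, -1.331247) = 0.442899
  k2 = f(0.220000, -1.282528) = 0.624209
  p ← -1.331247 + (0.11/2)·(0.442899 + 0.624209) = -1.272556
t=0.220000, p=-1.272556:
  k1 = f(0.220000, -1.272556) = 0.621018
  k2 = f(0.330000, -1.204244) = 0.796058
  p ← -1.272556 + (0.11/2)·(0.621018 + 0.796058) = -1.194617
p(0.33) ≈ -1.1946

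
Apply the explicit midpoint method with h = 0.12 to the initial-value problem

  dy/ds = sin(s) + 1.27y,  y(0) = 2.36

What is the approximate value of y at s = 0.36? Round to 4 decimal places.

3.7957

Midpoint: k1 = f(s_n, y_n); k2 = f(s_n + h/2, y_n + (h/2)·k1); y_{n+1} = y_n + h·k2.
s=0.000000, y=2.360000:
  k1 = f(0.000000, 2.360000) = 2.997200
  k2 = f(0.060000, 2.539832) = 3.285551
  y ← 2.360000 + 0.12·3.285551 = 2.754266
s=0.120000, y=2.754266:
  k1 = f(0.120000, 2.754266) = 3.617630
  k2 = f(0.180000, 2.971324) = 3.952611
  y ← 2.754266 + 0.12·3.952611 = 3.228579
s=0.240000, y=3.228579:
  k1 = f(0.240000, 3.228579) = 4.337998
  k2 = f(0.300000, 3.488859) = 4.726372
  y ← 3.228579 + 0.12·4.726372 = 3.795744
y(0.36) ≈ 3.7957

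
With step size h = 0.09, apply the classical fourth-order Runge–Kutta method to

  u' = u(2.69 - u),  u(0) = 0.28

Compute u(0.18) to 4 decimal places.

RK4: k1 = f(x_n, u_n); k2 = f(x_n + h/2, u_n + (h/2)·k1); k3 = f(x_n + h/2, u_n + (h/2)·k2); k4 = f(x_n + h, u_n + h·k3); u_{n+1} = u_n + (h/6)·(k1 + 2k2 + 2k3 + k4).
x=0.000000, u=0.280000:
  k1 = f(0.000000, 0.280000) = 0.674800
  k2 = f(0.045000, 0.310366) = 0.738557
  k3 = f(0.045000, 0.313235) = 0.744486
  k4 = f(0.090000, 0.347004) = 0.813028
  u ← 0.280000 + (0.09/6)·(k1 + 2k2 + 2k3 + k4) = 0.346809
x=0.090000, u=0.346809:
  k1 = f(0.090000, 0.346809) = 0.812639
  k2 = f(0.135000, 0.383378) = 0.884307
  k3 = f(0.135000, 0.386603) = 0.890499
  k4 = f(0.180000, 0.426954) = 0.966216
  u ← 0.346809 + (0.09/6)·(k1 + 2k2 + 2k3 + k4) = 0.426736
u(0.18) ≈ 0.4267

0.4267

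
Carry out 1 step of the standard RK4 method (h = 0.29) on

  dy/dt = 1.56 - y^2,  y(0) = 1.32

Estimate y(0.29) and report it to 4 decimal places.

RK4: k1 = f(t_n, y_n); k2 = f(t_n + h/2, y_n + (h/2)·k1); k3 = f(t_n + h/2, y_n + (h/2)·k2); k4 = f(t_n + h, y_n + h·k3); y_{n+1} = y_n + (h/6)·(k1 + 2k2 + 2k3 + k4).
t=0.000000, y=1.320000:
  k1 = f(0.000000, 1.320000) = -0.182400
  k2 = f(0.145000, 1.293552) = -0.113277
  k3 = f(0.145000, 1.303575) = -0.139307
  k4 = f(0.290000, 1.279601) = -0.077378
  y ← 1.320000 + (0.29/6)·(k1 + 2k2 + 2k3 + k4) = 1.283028
y(0.29) ≈ 1.2830

1.2830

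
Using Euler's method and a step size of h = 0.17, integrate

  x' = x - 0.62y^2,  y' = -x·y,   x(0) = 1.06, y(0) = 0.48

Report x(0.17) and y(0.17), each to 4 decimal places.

Euler on (x,y): x_{n+1} = x_n + h·x', y_{n+1} = y_n + h·y'.
0.000000: (1.060000, 0.480000); f=(0.917152, -0.508800) → (1.215916, 0.393504)
(x(0.17), y(0.17)) ≈ (1.2159, 0.3935)

1.2159, 0.3935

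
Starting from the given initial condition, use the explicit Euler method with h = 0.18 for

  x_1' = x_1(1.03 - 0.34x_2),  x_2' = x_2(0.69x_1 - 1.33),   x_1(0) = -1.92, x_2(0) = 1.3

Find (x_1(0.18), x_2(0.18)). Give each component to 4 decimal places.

Euler on (x_1,x_2): x_1_{n+1} = x_1_n + h·x_1', x_2_{n+1} = x_2_n + h·x_2'.
0.000000: (-1.920000, 1.300000); f=(-1.128960, -3.451240) → (-2.123213, 0.678777)
(x_1(0.18), x_2(0.18)) ≈ (-2.1232, 0.6788)

-2.1232, 0.6788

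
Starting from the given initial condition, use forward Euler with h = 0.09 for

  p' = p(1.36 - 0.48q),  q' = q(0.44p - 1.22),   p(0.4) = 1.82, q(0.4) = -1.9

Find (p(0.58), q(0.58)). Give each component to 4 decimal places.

2.6336, -1.7863

Euler on (p,q): p_{n+1} = p_n + h·p', q_{n+1} = q_n + h·q'.
0.400000: (1.820000, -1.900000); f=(4.135040, 0.796480) → (2.192154, -1.828317)
0.490000: (2.192154, -1.828317); f=(4.905145, 0.467048) → (2.633617, -1.786282)
(p(0.58), q(0.58)) ≈ (2.6336, -1.7863)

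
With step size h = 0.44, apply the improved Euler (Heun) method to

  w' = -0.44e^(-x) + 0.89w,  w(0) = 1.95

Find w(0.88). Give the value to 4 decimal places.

Heun: k1 = f(x_n, w_n); k2 = f(x_n + h, w_n + h·k1); w_{n+1} = w_n + (h/2)·(k1 + k2).
x=0.000000, w=1.950000:
  k1 = f(0.000000, 1.950000) = 1.295500
  k2 = f(0.440000, 2.520020) = 1.959442
  w ← 1.950000 + (0.44/2)·(1.295500 + 1.959442) = 2.666087
x=0.440000, w=2.666087:
  k1 = f(0.440000, 2.666087) = 2.089442
  k2 = f(0.880000, 3.585441) = 3.008538
  w ← 2.666087 + (0.44/2)·(2.089442 + 3.008538) = 3.787643
w(0.88) ≈ 3.7876

3.7876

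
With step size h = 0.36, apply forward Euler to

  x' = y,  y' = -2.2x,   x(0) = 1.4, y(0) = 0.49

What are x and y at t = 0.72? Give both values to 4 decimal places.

Euler on (x,y): x_{n+1} = x_n + h·x', y_{n+1} = y_n + h·y'.
0.000000: (1.400000, 0.490000); f=(0.490000, -3.080000) → (1.576400, -0.618800)
0.360000: (1.576400, -0.618800); f=(-0.618800, -3.468080) → (1.353632, -1.867309)
(x(0.72), y(0.72)) ≈ (1.3536, -1.8673)

1.3536, -1.8673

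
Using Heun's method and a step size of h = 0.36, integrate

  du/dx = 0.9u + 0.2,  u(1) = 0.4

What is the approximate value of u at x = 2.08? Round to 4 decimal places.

Heun: k1 = f(x_n, u_n); k2 = f(x_n + h, u_n + h·k1); u_{n+1} = u_n + (h/2)·(k1 + k2).
x=1.000000, u=0.400000:
  k1 = f(1.000000, 0.400000) = 0.560000
  k2 = f(1.360000, 0.601600) = 0.741440
  u ← 0.400000 + (0.36/2)·(0.560000 + 0.741440) = 0.634259
x=1.360000, u=0.634259:
  k1 = f(1.360000, 0.634259) = 0.770833
  k2 = f(1.720000, 0.911759) = 1.020583
  u ← 0.634259 + (0.36/2)·(0.770833 + 1.020583) = 0.956714
x=1.720000, u=0.956714:
  k1 = f(1.720000, 0.956714) = 1.061043
  k2 = f(2.080000, 1.338690) = 1.404821
  u ← 0.956714 + (0.36/2)·(1.061043 + 1.404821) = 1.400570
u(2.08) ≈ 1.4006

1.4006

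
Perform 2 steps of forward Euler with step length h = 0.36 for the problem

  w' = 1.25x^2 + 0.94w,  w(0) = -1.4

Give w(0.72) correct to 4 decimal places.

-2.4495

Euler: w_{n+1} = w_n + h·f(x_n, w_n).
x=0.000000, w=-1.400000: f=-1.316000 → w ← -1.400000 + 0.36·(-1.316000) = -1.873760
x=0.360000, w=-1.873760: f=-1.599334 → w ← -1.873760 + 0.36·(-1.599334) = -2.449520
w(0.72) ≈ -2.4495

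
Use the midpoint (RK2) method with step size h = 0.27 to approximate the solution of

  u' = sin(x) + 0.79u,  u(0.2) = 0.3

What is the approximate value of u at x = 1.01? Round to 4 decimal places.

Midpoint: k1 = f(x_n, u_n); k2 = f(x_n + h/2, u_n + (h/2)·k1); u_{n+1} = u_n + h·k2.
x=0.200000, u=0.300000:
  k1 = f(0.200000, 0.300000) = 0.435669
  k2 = f(0.335000, 0.358815) = 0.612233
  u ← 0.300000 + 0.27·0.612233 = 0.465303
x=0.470000, u=0.465303:
  k1 = f(0.470000, 0.465303) = 0.820476
  k2 = f(0.605000, 0.576067) = 1.023855
  u ← 0.465303 + 0.27·1.023855 = 0.741744
x=0.740000, u=0.741744:
  k1 = f(0.740000, 0.741744) = 1.260266
  k2 = f(0.875000, 0.911880) = 1.487928
  u ← 0.741744 + 0.27·1.487928 = 1.143485
u(1.01) ≈ 1.1435

1.1435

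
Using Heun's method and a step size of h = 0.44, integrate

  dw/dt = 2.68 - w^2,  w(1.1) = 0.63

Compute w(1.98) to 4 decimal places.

Heun: k1 = f(t_n, w_n); k2 = f(t_n + h, w_n + h·k1); w_{n+1} = w_n + (h/2)·(k1 + k2).
t=1.100000, w=0.630000:
  k1 = f(1.100000, 0.630000) = 2.283100
  k2 = f(1.540000, 1.634564) = 0.008201
  w ← 0.630000 + (0.44/2)·(2.283100 + 0.008201) = 1.134086
t=1.540000, w=1.134086:
  k1 = f(1.540000, 1.134086) = 1.393849
  k2 = f(1.980000, 1.747380) = -0.373335
  w ← 1.134086 + (0.44/2)·(1.393849 + (-0.373335)) = 1.358599
w(1.98) ≈ 1.3586

1.3586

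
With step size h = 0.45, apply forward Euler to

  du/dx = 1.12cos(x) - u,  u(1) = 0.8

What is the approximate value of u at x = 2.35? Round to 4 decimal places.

0.0859

Euler: u_{n+1} = u_n + h·f(x_n, u_n).
x=1.000000, u=0.800000: f=-0.194861 → u ← 0.800000 + 0.45·(-0.194861) = 0.712312
x=1.450000, u=0.712312: f=-0.577349 → u ← 0.712312 + 0.45·(-0.577349) = 0.452505
x=1.900000, u=0.452505: f=-0.814590 → u ← 0.452505 + 0.45·(-0.814590) = 0.085940
u(2.35) ≈ 0.0859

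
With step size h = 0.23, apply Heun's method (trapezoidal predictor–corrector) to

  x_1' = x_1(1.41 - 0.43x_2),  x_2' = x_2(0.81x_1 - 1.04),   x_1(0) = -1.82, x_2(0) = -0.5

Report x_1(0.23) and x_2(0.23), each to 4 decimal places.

-2.5916, -0.2811

Heun on (x_1,x_2): k1 = f(t_n, state_n); k2 = f(t_n + h, state_n + h·k1); state_{n+1} = state_n + (h/2)·(k1 + k2).
0.000000: (-1.820000, -0.500000)
  k1 = (-2.957500, 1.257100)
  predictor → (-2.500225, -0.210867)
  k2 = (-3.752020, 0.646346)
  → (-2.591595, -0.281104)
(x_1(0.23), x_2(0.23)) ≈ (-2.5916, -0.2811)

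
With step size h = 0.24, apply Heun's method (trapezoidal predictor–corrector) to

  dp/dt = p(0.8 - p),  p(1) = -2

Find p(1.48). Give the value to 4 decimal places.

Heun: k1 = f(t_n, p_n); k2 = f(t_n + h, p_n + h·k1); p_{n+1} = p_n + (h/2)·(k1 + k2).
t=1.000000, p=-2.000000:
  k1 = f(1.000000, -2.000000) = -5.600000
  k2 = f(1.240000, -3.344000) = -13.857536
  p ← -2.000000 + (0.24/2)·(-5.600000 + (-13.857536)) = -4.334904
t=1.240000, p=-4.334904:
  k1 = f(1.240000, -4.334904) = -22.259319
  k2 = f(1.480000, -9.677141) = -101.388768
  p ← -4.334904 + (0.24/2)·(-22.259319 + (-101.388768)) = -19.172675
p(1.48) ≈ -19.1727

-19.1727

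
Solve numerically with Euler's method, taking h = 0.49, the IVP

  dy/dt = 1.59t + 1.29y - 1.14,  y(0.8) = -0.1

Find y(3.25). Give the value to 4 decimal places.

7.0144

Euler: y_{n+1} = y_n + h·f(t_n, y_n).
t=0.800000, y=-0.100000: f=0.003000 → y ← -0.100000 + 0.49·0.003000 = -0.098530
t=1.290000, y=-0.098530: f=0.783996 → y ← -0.098530 + 0.49·0.783996 = 0.285628
t=1.780000, y=0.285628: f=2.058660 → y ← 0.285628 + 0.49·2.058660 = 1.294372
t=2.270000, y=1.294372: f=4.139040 → y ← 1.294372 + 0.49·4.139040 = 3.322501
t=2.760000, y=3.322501: f=7.534426 → y ← 3.322501 + 0.49·7.534426 = 7.014370
y(3.25) ≈ 7.0144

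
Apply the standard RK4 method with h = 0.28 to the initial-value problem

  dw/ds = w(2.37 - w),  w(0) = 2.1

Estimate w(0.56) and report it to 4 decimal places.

RK4: k1 = f(s_n, w_n); k2 = f(s_n + h/2, w_n + (h/2)·k1); k3 = f(s_n + h/2, w_n + (h/2)·k2); k4 = f(s_n + h, w_n + h·k3); w_{n+1} = w_n + (h/6)·(k1 + 2k2 + 2k3 + k4).
s=0.000000, w=2.100000:
  k1 = f(0.000000, 2.100000) = 0.567000
  k2 = f(0.140000, 2.179380) = 0.415433
  k3 = f(0.140000, 2.158161) = 0.457183
  k4 = f(0.280000, 2.228011) = 0.316352
  w ← 2.100000 + (0.28/6)·(k1 + 2k2 + 2k3 + k4) = 2.222667
s=0.280000, w=2.222667:
  k1 = f(0.280000, 2.222667) = 0.327471
  k2 = f(0.420000, 2.268513) = 0.230224
  k3 = f(0.420000, 2.254899) = 0.259542
  k4 = f(0.560000, 2.295339) = 0.171372
  w ← 2.222667 + (0.28/6)·(k1 + 2k2 + 2k3 + k4) = 2.291658
w(0.56) ≈ 2.2917

2.2917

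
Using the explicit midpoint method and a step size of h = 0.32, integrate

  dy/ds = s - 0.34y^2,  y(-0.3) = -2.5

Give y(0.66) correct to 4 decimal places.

-9.8725

Midpoint: k1 = f(s_n, y_n); k2 = f(s_n + h/2, y_n + (h/2)·k1); y_{n+1} = y_n + h·k2.
s=-0.300000, y=-2.500000:
  k1 = f(-0.300000, -2.500000) = -2.425000
  k2 = f(-0.140000, -2.888000) = -2.975785
  y ← -2.500000 + 0.32·(-2.975785) = -3.452251
s=0.020000, y=-3.452251:
  k1 = f(0.020000, -3.452251) = -4.032133
  k2 = f(0.180000, -4.097392) = -5.528133
  y ← -3.452251 + 0.32·(-5.528133) = -5.221254
s=0.340000, y=-5.221254:
  k1 = f(0.340000, -5.221254) = -8.928906
  k2 = f(0.500000, -6.649879) = -14.535101
  y ← -5.221254 + 0.32·(-14.535101) = -9.872486
y(0.66) ≈ -9.8725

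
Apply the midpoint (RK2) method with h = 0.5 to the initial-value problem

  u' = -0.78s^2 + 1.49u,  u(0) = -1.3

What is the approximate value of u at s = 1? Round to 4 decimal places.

Midpoint: k1 = f(s_n, u_n); k2 = f(s_n + h/2, u_n + (h/2)·k1); u_{n+1} = u_n + h·k2.
s=0.000000, u=-1.300000:
  k1 = f(0.000000, -1.300000) = -1.937000
  k2 = f(0.250000, -1.784250) = -2.707283
  u ← -1.300000 + 0.5·(-2.707283) = -2.653641
s=0.500000, u=-2.653641:
  k1 = f(0.500000, -2.653641) = -4.148925
  k2 = f(0.750000, -3.690873) = -5.938150
  u ← -2.653641 + 0.5·(-5.938150) = -5.622716
u(1) ≈ -5.6227

-5.6227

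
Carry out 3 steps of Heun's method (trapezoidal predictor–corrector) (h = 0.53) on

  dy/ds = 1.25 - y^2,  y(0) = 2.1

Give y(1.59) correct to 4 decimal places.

1.2341

Heun: k1 = f(s_n, y_n); k2 = f(s_n + h, y_n + h·k1); y_{n+1} = y_n + (h/2)·(k1 + k2).
s=0.000000, y=2.100000:
  k1 = f(0.000000, 2.100000) = -3.160000
  k2 = f(0.530000, 0.425200) = 1.069205
  y ← 2.100000 + (0.53/2)·(-3.160000 + 1.069205) = 1.545939
s=0.530000, y=1.545939:
  k1 = f(0.530000, 1.545939) = -1.139928
  k2 = f(1.060000, 0.941777) = 0.363056
  y ← 1.545939 + (0.53/2)·(-1.139928 + 0.363056) = 1.340068
s=1.060000, y=1.340068:
  k1 = f(1.060000, 1.340068) = -0.545782
  k2 = f(1.590000, 1.050803) = 0.145812
  y ← 1.340068 + (0.53/2)·(-0.545782 + 0.145812) = 1.234076
y(1.59) ≈ 1.2341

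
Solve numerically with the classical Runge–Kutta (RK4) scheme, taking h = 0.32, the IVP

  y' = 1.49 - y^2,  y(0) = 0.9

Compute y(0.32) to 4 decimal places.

RK4: k1 = f(t_n, y_n); k2 = f(t_n + h/2, y_n + (h/2)·k1); k3 = f(t_n + h/2, y_n + (h/2)·k2); k4 = f(t_n + h, y_n + h·k3); y_{n+1} = y_n + (h/6)·(k1 + 2k2 + 2k3 + k4).
t=0.000000, y=0.900000:
  k1 = f(0.000000, 0.900000) = 0.680000
  k2 = f(0.160000, 1.008800) = 0.472323
  k3 = f(0.160000, 0.975572) = 0.538260
  k4 = f(0.320000, 1.072243) = 0.340294
  y ← 0.900000 + (0.32/6)·(k1 + 2k2 + 2k3 + k4) = 1.062211
y(0.32) ≈ 1.0622

1.0622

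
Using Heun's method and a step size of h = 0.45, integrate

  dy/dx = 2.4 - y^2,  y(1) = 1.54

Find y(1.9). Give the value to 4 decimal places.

Heun: k1 = f(x_n, y_n); k2 = f(x_n + h, y_n + h·k1); y_{n+1} = y_n + (h/2)·(k1 + k2).
x=1.000000, y=1.540000:
  k1 = f(1.000000, 1.540000) = 0.028400
  k2 = f(1.450000, 1.552780) = -0.011126
  y ← 1.540000 + (0.45/2)·(0.028400 + (-0.011126)) = 1.543887
x=1.450000, y=1.543887:
  k1 = f(1.450000, 1.543887) = 0.016414
  k2 = f(1.900000, 1.551273) = -0.006448
  y ← 1.543887 + (0.45/2)·(0.016414 + (-0.006448)) = 1.546129
y(1.9) ≈ 1.5461

1.5461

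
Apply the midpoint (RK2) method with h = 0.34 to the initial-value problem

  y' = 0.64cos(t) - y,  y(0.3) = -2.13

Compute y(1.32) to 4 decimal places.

Midpoint: k1 = f(t_n, y_n); k2 = f(t_n + h/2, y_n + (h/2)·k1); y_{n+1} = y_n + h·k2.
t=0.300000, y=-2.130000:
  k1 = f(0.300000, -2.130000) = 2.741415
  k2 = f(0.470000, -1.663959) = 2.234563
  y ← -2.130000 + 0.34·2.234563 = -1.370249
t=0.640000, y=-1.370249:
  k1 = f(0.640000, -1.370249) = 1.883590
  k2 = f(0.810000, -1.050038) = 1.491317
  y ← -1.370249 + 0.34·1.491317 = -0.863201
t=0.980000, y=-0.863201:
  k1 = f(0.980000, -0.863201) = 1.219695
  k2 = f(1.150000, -0.655853) = 0.917284
  y ← -0.863201 + 0.34·0.917284 = -0.551324
y(1.32) ≈ -0.5513

-0.5513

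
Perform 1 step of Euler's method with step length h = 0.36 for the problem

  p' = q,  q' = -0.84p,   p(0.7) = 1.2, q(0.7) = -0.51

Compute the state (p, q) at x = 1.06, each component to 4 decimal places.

1.0164, -0.8729

Euler on (p,q): p_{n+1} = p_n + h·p', q_{n+1} = q_n + h·q'.
0.700000: (1.200000, -0.510000); f=(-0.510000, -1.008000) → (1.016400, -0.872880)
(p(1.06), q(1.06)) ≈ (1.0164, -0.8729)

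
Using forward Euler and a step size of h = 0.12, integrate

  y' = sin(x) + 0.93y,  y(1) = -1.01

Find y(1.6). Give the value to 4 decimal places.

Euler: y_{n+1} = y_n + h·f(x_n, y_n).
x=1.000000, y=-1.010000: f=-0.097829 → y ← -1.010000 + 0.12·(-0.097829) = -1.021739
x=1.120000, y=-1.021739: f=-0.050117 → y ← -1.021739 + 0.12·(-0.050117) = -1.027754
x=1.240000, y=-1.027754: f=-0.010027 → y ← -1.027754 + 0.12·(-0.010027) = -1.028957
x=1.360000, y=-1.028957: f=0.020935 → y ← -1.028957 + 0.12·0.020935 = -1.026445
x=1.480000, y=-1.026445: f=0.041287 → y ← -1.026445 + 0.12·0.041287 = -1.021490
y(1.6) ≈ -1.0215

-1.0215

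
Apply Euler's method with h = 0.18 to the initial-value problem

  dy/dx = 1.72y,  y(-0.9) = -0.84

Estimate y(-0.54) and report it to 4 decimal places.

Euler: y_{n+1} = y_n + h·f(x_n, y_n).
x=-0.900000, y=-0.840000: f=-1.444800 → y ← -0.840000 + 0.18·(-1.444800) = -1.100064
x=-0.720000, y=-1.100064: f=-1.892110 → y ← -1.100064 + 0.18·(-1.892110) = -1.440644
y(-0.54) ≈ -1.4406

-1.4406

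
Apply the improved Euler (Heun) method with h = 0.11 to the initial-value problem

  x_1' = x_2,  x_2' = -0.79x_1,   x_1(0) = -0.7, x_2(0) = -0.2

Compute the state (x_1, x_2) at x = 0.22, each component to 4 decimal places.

-0.7304, -0.0751

Heun on (x_1,x_2): k1 = f(x_n, state_n); k2 = f(x_n + h, state_n + h·k1); state_{n+1} = state_n + (h/2)·(k1 + k2).
0.000000: (-0.700000, -0.200000)
  k1 = (-0.200000, 0.553000)
  predictor → (-0.722000, -0.139170)
  k2 = (-0.139170, 0.570380)
  → (-0.718654, -0.138214)
0.110000: (-0.718654, -0.138214)
  k1 = (-0.138214, 0.567737)
  predictor → (-0.733858, -0.075763)
  k2 = (-0.075763, 0.579748)
  → (-0.730423, -0.075102)
(x_1(0.22), x_2(0.22)) ≈ (-0.7304, -0.0751)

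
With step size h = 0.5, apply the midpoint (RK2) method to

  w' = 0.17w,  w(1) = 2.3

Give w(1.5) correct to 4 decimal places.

2.5038

Midpoint: k1 = f(t_n, w_n); k2 = f(t_n + h/2, w_n + (h/2)·k1); w_{n+1} = w_n + h·k2.
t=1.000000, w=2.300000:
  k1 = f(1.000000, 2.300000) = 0.391000
  k2 = f(1.250000, 2.397750) = 0.407618
  w ← 2.300000 + 0.5·0.407618 = 2.503809
w(1.5) ≈ 2.5038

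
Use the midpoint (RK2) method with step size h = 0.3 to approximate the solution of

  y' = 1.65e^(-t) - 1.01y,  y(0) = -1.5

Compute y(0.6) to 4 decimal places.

-0.3070

Midpoint: k1 = f(t_n, y_n); k2 = f(t_n + h/2, y_n + (h/2)·k1); y_{n+1} = y_n + h·k2.
t=0.000000, y=-1.500000:
  k1 = f(0.000000, -1.500000) = 3.165000
  k2 = f(0.150000, -1.025250) = 2.455671
  y ← -1.500000 + 0.3·2.455671 = -0.763299
t=0.300000, y=-0.763299:
  k1 = f(0.300000, -0.763299) = 1.993282
  k2 = f(0.450000, -0.464307) = 1.521036
  y ← -0.763299 + 0.3·1.521036 = -0.306988
y(0.6) ≈ -0.3070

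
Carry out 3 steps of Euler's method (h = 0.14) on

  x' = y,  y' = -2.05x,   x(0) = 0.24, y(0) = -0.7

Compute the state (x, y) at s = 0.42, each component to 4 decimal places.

Euler on (x,y): x_{n+1} = x_n + h·x', y_{n+1} = y_n + h·y'.
0.000000: (0.240000, -0.700000); f=(-0.700000, -0.492000) → (0.142000, -0.768880)
0.140000: (0.142000, -0.768880); f=(-0.768880, -0.291100) → (0.034357, -0.809634)
0.280000: (0.034357, -0.809634); f=(-0.809634, -0.070431) → (-0.078992, -0.819494)
(x(0.42), y(0.42)) ≈ (-0.0790, -0.8195)

-0.0790, -0.8195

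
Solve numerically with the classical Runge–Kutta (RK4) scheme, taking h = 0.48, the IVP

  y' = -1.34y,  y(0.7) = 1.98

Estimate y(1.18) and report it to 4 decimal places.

RK4: k1 = f(x_n, y_n); k2 = f(x_n + h/2, y_n + (h/2)·k1); k3 = f(x_n + h/2, y_n + (h/2)·k2); k4 = f(x_n + h, y_n + h·k3); y_{n+1} = y_n + (h/6)·(k1 + 2k2 + 2k3 + k4).
x=0.700000, y=1.980000:
  k1 = f(0.700000, 1.980000) = -2.653200
  k2 = f(0.940000, 1.343232) = -1.799931
  k3 = f(0.940000, 1.548017) = -2.074342
  k4 = f(1.180000, 0.984316) = -1.318983
  y ← 1.980000 + (0.48/6)·(k1 + 2k2 + 2k3 + k4) = 1.042342
y(1.18) ≈ 1.0423

1.0423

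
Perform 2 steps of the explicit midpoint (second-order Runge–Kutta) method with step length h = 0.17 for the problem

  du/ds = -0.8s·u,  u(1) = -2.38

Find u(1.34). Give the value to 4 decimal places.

-1.7302

Midpoint: k1 = f(s_n, u_n); k2 = f(s_n + h/2, u_n + (h/2)·k1); u_{n+1} = u_n + h·k2.
s=1.000000, u=-2.380000:
  k1 = f(1.000000, -2.380000) = 1.904000
  k2 = f(1.085000, -2.218160) = 1.925363
  u ← -2.380000 + 0.17·1.925363 = -2.052688
s=1.170000, u=-2.052688:
  k1 = f(1.170000, -2.052688) = 1.921316
  k2 = f(1.255000, -1.889376) = 1.896934
  u ← -2.052688 + 0.17·1.896934 = -1.730210
u(1.34) ≈ -1.7302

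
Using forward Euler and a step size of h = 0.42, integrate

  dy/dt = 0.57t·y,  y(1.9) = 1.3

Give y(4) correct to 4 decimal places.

15.8903

Euler: y_{n+1} = y_n + h·f(t_n, y_n).
t=1.900000, y=1.300000: f=1.407900 → y ← 1.300000 + 0.42·1.407900 = 1.891318
t=2.320000, y=1.891318: f=2.501079 → y ← 1.891318 + 0.42·2.501079 = 2.941771
t=2.740000, y=2.941771: f=4.594458 → y ← 2.941771 + 0.42·4.594458 = 4.871444
t=3.160000, y=4.871444: f=8.774444 → y ← 4.871444 + 0.42·8.774444 = 8.556710
t=3.580000, y=8.556710: f=17.460823 → y ← 8.556710 + 0.42·17.460823 = 15.890256
y(4) ≈ 15.8903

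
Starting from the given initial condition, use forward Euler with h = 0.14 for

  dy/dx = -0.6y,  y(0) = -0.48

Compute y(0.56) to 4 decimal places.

-0.3379

Euler: y_{n+1} = y_n + h·f(x_n, y_n).
x=0.000000, y=-0.480000: f=0.288000 → y ← -0.480000 + 0.14·0.288000 = -0.439680
x=0.140000, y=-0.439680: f=0.263808 → y ← -0.439680 + 0.14·0.263808 = -0.402747
x=0.280000, y=-0.402747: f=0.241648 → y ← -0.402747 + 0.14·0.241648 = -0.368916
x=0.420000, y=-0.368916: f=0.221350 → y ← -0.368916 + 0.14·0.221350 = -0.337927
y(0.56) ≈ -0.3379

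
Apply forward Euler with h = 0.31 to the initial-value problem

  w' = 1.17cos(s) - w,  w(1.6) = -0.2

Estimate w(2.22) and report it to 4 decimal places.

Euler: w_{n+1} = w_n + h·f(s_n, w_n).
s=1.600000, w=-0.200000: f=0.165837 → w ← -0.200000 + 0.31·0.165837 = -0.148591
s=1.910000, w=-0.148591: f=-0.240711 → w ← -0.148591 + 0.31·(-0.240711) = -0.223211
w(2.22) ≈ -0.2232

-0.2232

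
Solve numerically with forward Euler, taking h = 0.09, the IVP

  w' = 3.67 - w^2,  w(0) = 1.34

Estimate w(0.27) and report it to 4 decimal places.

1.7241

Euler: w_{n+1} = w_n + h·f(t_n, w_n).
t=0.000000, w=1.340000: f=1.874400 → w ← 1.340000 + 0.09·1.874400 = 1.508696
t=0.090000, w=1.508696: f=1.393836 → w ← 1.508696 + 0.09·1.393836 = 1.634141
t=0.180000, w=1.634141: f=0.999582 → w ← 1.634141 + 0.09·0.999582 = 1.724104
w(0.27) ≈ 1.7241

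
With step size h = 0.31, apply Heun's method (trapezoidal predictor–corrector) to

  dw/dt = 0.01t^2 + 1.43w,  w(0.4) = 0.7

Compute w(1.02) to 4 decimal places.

1.6680

Heun: k1 = f(t_n, w_n); k2 = f(t_n + h, w_n + h·k1); w_{n+1} = w_n + (h/2)·(k1 + k2).
t=0.400000, w=0.700000:
  k1 = f(0.400000, 0.700000) = 1.002600
  k2 = f(0.710000, 1.010806) = 1.450494
  w ← 0.700000 + (0.31/2)·(1.002600 + 1.450494) = 1.080230
t=0.710000, w=1.080230:
  k1 = f(0.710000, 1.080230) = 1.549769
  k2 = f(1.020000, 1.560658) = 2.242145
  w ← 1.080230 + (0.31/2)·(1.549769 + 2.242145) = 1.667976
w(1.02) ≈ 1.6680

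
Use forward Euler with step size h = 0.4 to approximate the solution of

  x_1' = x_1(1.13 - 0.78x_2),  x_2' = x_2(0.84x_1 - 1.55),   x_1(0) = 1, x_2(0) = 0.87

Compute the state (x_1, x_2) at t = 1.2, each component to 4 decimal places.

Euler on (x_1,x_2): x_1_{n+1} = x_1_n + h·x_1', x_2_{n+1} = x_2_n + h·x_2'.
0.000000: (1.000000, 0.870000); f=(0.451400, -0.617700) → (1.180560, 0.622920)
0.400000: (1.180560, 0.622920); f=(0.760425, -0.347795) → (1.484730, 0.483802)
0.800000: (1.484730, 0.483802); f=(1.117459, -0.146508) → (1.931714, 0.425199)
(x_1(1.2), x_2(1.2)) ≈ (1.9317, 0.4252)

1.9317, 0.4252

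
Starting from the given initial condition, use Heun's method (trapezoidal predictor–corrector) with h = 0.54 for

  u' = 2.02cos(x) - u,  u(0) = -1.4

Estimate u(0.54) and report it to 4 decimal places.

-0.1294

Heun: k1 = f(x_n, u_n); k2 = f(x_n + h, u_n + h·k1); u_{n+1} = u_n + (h/2)·(k1 + k2).
x=0.000000, u=-1.400000:
  k1 = f(0.000000, -1.400000) = 3.420000
  k2 = f(0.540000, 0.446800) = 1.285772
  u ← -1.400000 + (0.54/2)·(3.420000 + 1.285772) = -0.129442
u(0.54) ≈ -0.1294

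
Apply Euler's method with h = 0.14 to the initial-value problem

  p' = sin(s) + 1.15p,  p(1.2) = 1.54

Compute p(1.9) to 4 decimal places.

Euler: p_{n+1} = p_n + h·f(s_n, p_n).
s=1.200000, p=1.540000: f=2.703039 → p ← 1.540000 + 0.14·2.703039 = 1.918425
s=1.340000, p=1.918425: f=3.179674 → p ← 1.918425 + 0.14·3.179674 = 2.363580
s=1.480000, p=2.363580: f=3.713998 → p ← 2.363580 + 0.14·3.713998 = 2.883539
s=1.620000, p=2.883539: f=4.314860 → p ← 2.883539 + 0.14·4.314860 = 3.487620
s=1.760000, p=3.487620: f=4.992917 → p ← 3.487620 + 0.14·4.992917 = 4.186628
p(1.9) ≈ 4.1866

4.1866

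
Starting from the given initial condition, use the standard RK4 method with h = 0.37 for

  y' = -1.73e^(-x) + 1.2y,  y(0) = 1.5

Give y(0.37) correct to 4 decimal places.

RK4: k1 = f(x_n, y_n); k2 = f(x_n + h/2, y_n + (h/2)·k1); k3 = f(x_n + h/2, y_n + (h/2)·k2); k4 = f(x_n + h, y_n + h·k3); y_{n+1} = y_n + (h/6)·(k1 + 2k2 + 2k3 + k4).
x=0.000000, y=1.500000:
  k1 = f(0.000000, 1.500000) = 0.070000
  k2 = f(0.185000, 1.512950) = 0.377730
  k3 = f(0.185000, 1.569880) = 0.446046
  k4 = f(0.370000, 1.665037) = 0.803074
  y ← 1.500000 + (0.37/6)·(k1 + 2k2 + 2k3 + k4) = 1.655438
y(0.37) ≈ 1.6554

1.6554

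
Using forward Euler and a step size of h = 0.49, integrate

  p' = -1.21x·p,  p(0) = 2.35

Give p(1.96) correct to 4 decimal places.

0.0897

Euler: p_{n+1} = p_n + h·f(x_n, p_n).
x=0.000000, p=2.350000: f=0.000000 → p ← 2.350000 + 0.49·0.000000 = 2.350000
x=0.490000, p=2.350000: f=-1.393315 → p ← 2.350000 + 0.49·(-1.393315) = 1.667276
x=0.980000, p=1.667276: f=-1.977055 → p ← 1.667276 + 0.49·(-1.977055) = 0.698518
x=1.470000, p=0.698518: f=-1.242455 → p ← 0.698518 + 0.49·(-1.242455) = 0.089716
p(1.96) ≈ 0.0897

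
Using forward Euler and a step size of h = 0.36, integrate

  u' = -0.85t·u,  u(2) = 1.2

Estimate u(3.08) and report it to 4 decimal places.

Euler: u_{n+1} = u_n + h·f(t_n, u_n).
t=2.000000, u=1.200000: f=-2.040000 → u ← 1.200000 + 0.36·(-2.040000) = 0.465600
t=2.360000, u=0.465600: f=-0.933994 → u ← 0.465600 + 0.36·(-0.933994) = 0.129362
t=2.720000, u=0.129362: f=-0.299086 → u ← 0.129362 + 0.36·(-0.299086) = 0.021691
u(3.08) ≈ 0.0217

0.0217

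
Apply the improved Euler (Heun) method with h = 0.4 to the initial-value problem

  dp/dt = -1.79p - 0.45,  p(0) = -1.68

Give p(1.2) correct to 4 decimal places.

-0.4768

Heun: k1 = f(t_n, p_n); k2 = f(t_n + h, p_n + h·k1); p_{n+1} = p_n + (h/2)·(k1 + k2).
t=0.000000, p=-1.680000:
  k1 = f(0.000000, -1.680000) = 2.557200
  k2 = f(0.400000, -0.657120) = 0.726245
  p ← -1.680000 + (0.4/2)·(2.557200 + 0.726245) = -1.023311
t=0.400000, p=-1.023311:
  k1 = f(0.400000, -1.023311) = 1.381727
  k2 = f(0.800000, -0.470620) = 0.392410
  p ← -1.023311 + (0.4/2)·(1.381727 + 0.392410) = -0.668484
t=0.800000, p=-0.668484:
  k1 = f(0.800000, -0.668484) = 0.746586
  k2 = f(1.200000, -0.369849) = 0.212030
  p ← -0.668484 + (0.4/2)·(0.746586 + 0.212030) = -0.476760
p(1.2) ≈ -0.4768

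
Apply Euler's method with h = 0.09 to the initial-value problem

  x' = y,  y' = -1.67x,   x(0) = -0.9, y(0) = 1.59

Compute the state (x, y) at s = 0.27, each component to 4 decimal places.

-0.4361, 1.9295

Euler on (x,y): x_{n+1} = x_n + h·x', y_{n+1} = y_n + h·y'.
0.000000: (-0.900000, 1.590000); f=(1.590000, 1.503000) → (-0.756900, 1.725270)
0.090000: (-0.756900, 1.725270); f=(1.725270, 1.264023) → (-0.601626, 1.839032)
0.180000: (-0.601626, 1.839032); f=(1.839032, 1.004715) → (-0.436113, 1.929456)
(x(0.27), y(0.27)) ≈ (-0.4361, 1.9295)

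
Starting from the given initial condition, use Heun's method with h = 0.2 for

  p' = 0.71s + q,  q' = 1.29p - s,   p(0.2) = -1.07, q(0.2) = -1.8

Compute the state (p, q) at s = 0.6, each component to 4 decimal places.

-1.8284, -2.6938

Heun on (p,q): k1 = f(s_n, state_n); k2 = f(s_n + h, state_n + h·k1); state_{n+1} = state_n + (h/2)·(k1 + k2).
0.200000: (-1.070000, -1.800000)
  k1 = (-1.658000, -1.580300)
  predictor → (-1.401600, -2.116060)
  k2 = (-1.832060, -2.208064)
  → (-1.419006, -2.178836)
0.400000: (-1.419006, -2.178836)
  k1 = (-1.894836, -2.230518)
  predictor → (-1.797973, -2.624940)
  k2 = (-2.198940, -2.919386)
  → (-1.828384, -2.693827)
(p(0.6), q(0.6)) ≈ (-1.8284, -2.6938)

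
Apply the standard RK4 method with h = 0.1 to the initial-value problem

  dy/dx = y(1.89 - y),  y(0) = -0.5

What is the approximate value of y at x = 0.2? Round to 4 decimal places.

-0.8306

RK4: k1 = f(x_n, y_n); k2 = f(x_n + h/2, y_n + (h/2)·k1); k3 = f(x_n + h/2, y_n + (h/2)·k2); k4 = f(x_n + h, y_n + h·k3); y_{n+1} = y_n + (h/6)·(k1 + 2k2 + 2k3 + k4).
x=0.000000, y=-0.500000:
  k1 = f(0.000000, -0.500000) = -1.195000
  k2 = f(0.050000, -0.559750) = -1.371248
  k3 = f(0.050000, -0.568562) = -1.397846
  k4 = f(0.100000, -0.639785) = -1.618517
  y ← -0.500000 + (0.1/6)·(k1 + 2k2 + 2k3 + k4) = -0.639195
x=0.100000, y=-0.639195:
  k1 = f(0.100000, -0.639195) = -1.616649
  k2 = f(0.150000, -0.720028) = -1.879292
  k3 = f(0.150000, -0.733160) = -1.923195
  k4 = f(0.200000, -0.831515) = -2.262979
  y ← -0.639195 + (0.1/6)·(k1 + 2k2 + 2k3 + k4) = -0.830605
y(0.2) ≈ -0.8306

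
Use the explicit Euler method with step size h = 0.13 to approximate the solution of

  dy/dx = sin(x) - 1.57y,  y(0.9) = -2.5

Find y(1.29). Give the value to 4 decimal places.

-0.9880

Euler: y_{n+1} = y_n + h·f(x_n, y_n).
x=0.900000, y=-2.500000: f=4.708327 → y ← -2.500000 + 0.13·4.708327 = -1.887918
x=1.030000, y=-1.887918: f=3.821329 → y ← -1.887918 + 0.13·3.821329 = -1.391145
x=1.160000, y=-1.391145: f=3.100900 → y ← -1.391145 + 0.13·3.100900 = -0.988028
y(1.29) ≈ -0.9880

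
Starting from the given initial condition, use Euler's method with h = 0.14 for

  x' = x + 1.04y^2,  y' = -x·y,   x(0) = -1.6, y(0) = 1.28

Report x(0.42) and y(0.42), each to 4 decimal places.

Euler on (x,y): x_{n+1} = x_n + h·x', y_{n+1} = y_n + h·y'.
0.000000: (-1.600000, 1.280000); f=(0.103936, 2.048000) → (-1.585449, 1.566720)
0.140000: (-1.585449, 1.566720); f=(0.967347, 2.483955) → (-1.450020, 1.914474)
0.280000: (-1.450020, 1.914474); f=(2.361797, 2.776026) → (-1.119369, 2.303117)
(x(0.42), y(0.42)) ≈ (-1.1194, 2.3031)

-1.1194, 2.3031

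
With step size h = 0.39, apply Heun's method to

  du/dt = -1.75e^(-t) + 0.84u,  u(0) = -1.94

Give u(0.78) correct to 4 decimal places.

Heun: k1 = f(t_n, u_n); k2 = f(t_n + h, u_n + h·k1); u_{n+1} = u_n + (h/2)·(k1 + k2).
t=0.000000, u=-1.940000:
  k1 = f(0.000000, -1.940000) = -3.379600
  k2 = f(0.390000, -3.258044) = -3.921606
  u ← -1.940000 + (0.39/2)·(-3.379600 + (-3.921606)) = -3.363735
t=0.390000, u=-3.363735:
  k1 = f(0.390000, -3.363735) = -4.010387
  k2 = f(0.780000, -4.927786) = -4.941551
  u ← -3.363735 + (0.39/2)·(-4.010387 + (-4.941551)) = -5.109363
u(0.78) ≈ -5.1094

-5.1094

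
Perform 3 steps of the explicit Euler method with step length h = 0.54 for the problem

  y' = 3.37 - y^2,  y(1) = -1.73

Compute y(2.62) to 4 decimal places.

0.3526

Euler: y_{n+1} = y_n + h·f(t_n, y_n).
t=1.000000, y=-1.730000: f=0.377100 → y ← -1.730000 + 0.54·0.377100 = -1.526366
t=1.540000, y=-1.526366: f=1.040207 → y ← -1.526366 + 0.54·1.040207 = -0.964654
t=2.080000, y=-0.964654: f=2.439442 → y ← -0.964654 + 0.54·2.439442 = 0.352644
y(2.62) ≈ 0.3526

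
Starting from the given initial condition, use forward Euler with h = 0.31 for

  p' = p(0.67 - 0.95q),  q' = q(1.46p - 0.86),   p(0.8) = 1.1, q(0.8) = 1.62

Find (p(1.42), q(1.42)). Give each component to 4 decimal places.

Euler on (p,q): p_{n+1} = p_n + h·p', q_{n+1} = q_n + h·q'.
0.800000: (1.100000, 1.620000); f=(-0.955900, 1.208520) → (0.803671, 1.994641)
1.110000: (0.803671, 1.994641); f=(-0.984424, 0.625040) → (0.498500, 2.188404)
(p(1.42), q(1.42)) ≈ (0.4985, 2.1884)

0.4985, 2.1884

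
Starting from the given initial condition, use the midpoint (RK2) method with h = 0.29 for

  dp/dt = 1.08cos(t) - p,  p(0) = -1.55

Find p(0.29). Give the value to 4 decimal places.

-0.9012

Midpoint: k1 = f(t_n, p_n); k2 = f(t_n + h/2, p_n + (h/2)·k1); p_{n+1} = p_n + h·k2.
t=0.000000, p=-1.550000:
  k1 = f(0.000000, -1.550000) = 2.630000
  k2 = f(0.145000, -1.168650) = 2.237316
  p ← -1.550000 + 0.29·2.237316 = -0.901178
p(0.29) ≈ -0.9012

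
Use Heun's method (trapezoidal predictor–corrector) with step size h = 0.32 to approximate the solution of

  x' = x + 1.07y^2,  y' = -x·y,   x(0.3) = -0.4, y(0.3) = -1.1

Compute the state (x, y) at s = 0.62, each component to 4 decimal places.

Heun on (x,y): k1 = f(s_n, state_n); k2 = f(s_n + h, state_n + h·k1); state_{n+1} = state_n + (h/2)·(k1 + k2).
0.300000: (-0.400000, -1.100000)
  k1 = (0.894700, -0.440000)
  predictor → (-0.113696, -1.240800)
  k2 = (1.533660, -0.141074)
  → (-0.011462, -1.192972)
(x(0.62), y(0.62)) ≈ (-0.0115, -1.1930)

-0.0115, -1.1930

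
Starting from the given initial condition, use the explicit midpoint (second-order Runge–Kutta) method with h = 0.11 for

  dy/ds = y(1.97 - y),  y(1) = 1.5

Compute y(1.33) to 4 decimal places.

1.6927

Midpoint: k1 = f(s_n, y_n); k2 = f(s_n + h/2, y_n + (h/2)·k1); y_{n+1} = y_n + h·k2.
s=1.000000, y=1.500000:
  k1 = f(1.000000, 1.500000) = 0.705000
  k2 = f(1.055000, 1.538775) = 0.663558
  y ← 1.500000 + 0.11·0.663558 = 1.572991
s=1.110000, y=1.572991:
  k1 = f(1.110000, 1.572991) = 0.624491
  k2 = f(1.165000, 1.607338) = 0.582920
  y ← 1.572991 + 0.11·0.582920 = 1.637113
s=1.220000, y=1.637113:
  k1 = f(1.220000, 1.637113) = 0.544974
  k2 = f(1.275000, 1.667086) = 0.504983
  y ← 1.637113 + 0.11·0.504983 = 1.692661
y(1.33) ≈ 1.6927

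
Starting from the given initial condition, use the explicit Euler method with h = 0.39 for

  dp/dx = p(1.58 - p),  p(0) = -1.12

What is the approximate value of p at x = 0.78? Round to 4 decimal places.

-5.7782

Euler: p_{n+1} = p_n + h·f(x_n, p_n).
x=0.000000, p=-1.120000: f=-3.024000 → p ← -1.120000 + 0.39·(-3.024000) = -2.299360
x=0.390000, p=-2.299360: f=-8.920045 → p ← -2.299360 + 0.39·(-8.920045) = -5.778178
p(0.78) ≈ -5.7782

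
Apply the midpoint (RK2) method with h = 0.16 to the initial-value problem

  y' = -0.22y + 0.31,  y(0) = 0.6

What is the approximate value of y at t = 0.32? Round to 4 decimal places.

Midpoint: k1 = f(t_n, y_n); k2 = f(t_n + h/2, y_n + (h/2)·k1); y_{n+1} = y_n + h·k2.
t=0.000000, y=0.600000:
  k1 = f(0.000000, 0.600000) = 0.178000
  k2 = f(0.080000, 0.614240) = 0.174867
  y ← 0.600000 + 0.16·0.174867 = 0.627979
t=0.160000, y=0.627979:
  k1 = f(0.160000, 0.627979) = 0.171845
  k2 = f(0.240000, 0.641726) = 0.168820
  y ← 0.627979 + 0.16·0.168820 = 0.654990
y(0.32) ≈ 0.6550

0.6550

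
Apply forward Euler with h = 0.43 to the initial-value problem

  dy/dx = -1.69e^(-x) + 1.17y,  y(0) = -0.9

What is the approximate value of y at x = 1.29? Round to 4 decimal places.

Euler: y_{n+1} = y_n + h·f(x_n, y_n).
x=0.000000, y=-0.900000: f=-2.743000 → y ← -0.900000 + 0.43·(-2.743000) = -2.079490
x=0.430000, y=-2.079490: f=-3.532364 → y ← -2.079490 + 0.43·(-3.532364) = -3.598406
x=0.860000, y=-3.598406: f=-4.925279 → y ← -3.598406 + 0.43·(-4.925279) = -5.716277
y(1.29) ≈ -5.7163

-5.7163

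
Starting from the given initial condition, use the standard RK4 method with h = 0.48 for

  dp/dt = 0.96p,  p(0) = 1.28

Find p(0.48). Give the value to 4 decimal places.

RK4: k1 = f(t_n, p_n); k2 = f(t_n + h/2, p_n + (h/2)·k1); k3 = f(t_n + h/2, p_n + (h/2)·k2); k4 = f(t_n + h, p_n + h·k3); p_{n+1} = p_n + (h/6)·(k1 + 2k2 + 2k3 + k4).
t=0.000000, p=1.280000:
  k1 = f(0.000000, 1.280000) = 1.228800
  k2 = f(0.240000, 1.574912) = 1.511916
  k3 = f(0.240000, 1.642860) = 1.577145
  k4 = f(0.480000, 2.037030) = 1.955549
  p ← 1.280000 + (0.48/6)·(k1 + 2k2 + 2k3 + k4) = 2.028998
p(0.48) ≈ 2.0290

2.0290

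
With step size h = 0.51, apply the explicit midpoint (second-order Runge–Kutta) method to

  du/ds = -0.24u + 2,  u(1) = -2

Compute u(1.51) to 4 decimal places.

Midpoint: k1 = f(s_n, u_n); k2 = f(s_n + h/2, u_n + (h/2)·k1); u_{n+1} = u_n + h·k2.
s=1.000000, u=-2.000000:
  k1 = f(1.000000, -2.000000) = 2.480000
  k2 = f(1.255000, -1.367600) = 2.328224
  u ← -2.000000 + 0.51·2.328224 = -0.812606
u(1.51) ≈ -0.8126

-0.8126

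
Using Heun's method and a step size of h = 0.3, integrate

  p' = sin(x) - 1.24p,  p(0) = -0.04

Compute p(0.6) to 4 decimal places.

0.1240

Heun: k1 = f(x_n, p_n); k2 = f(x_n + h, p_n + h·k1); p_{n+1} = p_n + (h/2)·(k1 + k2).
x=0.000000, p=-0.040000:
  k1 = f(0.000000, -0.040000) = 0.049600
  k2 = f(0.300000, -0.025120) = 0.326669
  p ← -0.040000 + (0.3/2)·(0.049600 + 0.326669) = 0.016440
x=0.300000, p=0.016440:
  k1 = f(0.300000, 0.016440) = 0.275134
  k2 = f(0.600000, 0.098981) = 0.441907
  p ← 0.016440 + (0.3/2)·(0.275134 + 0.441907) = 0.123996
p(0.6) ≈ 0.1240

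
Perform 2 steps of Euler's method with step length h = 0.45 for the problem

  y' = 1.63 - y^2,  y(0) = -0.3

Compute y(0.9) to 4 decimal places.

Euler: y_{n+1} = y_n + h·f(t_n, y_n).
t=0.000000, y=-0.300000: f=1.540000 → y ← -0.300000 + 0.45·1.540000 = 0.393000
t=0.450000, y=0.393000: f=1.475551 → y ← 0.393000 + 0.45·1.475551 = 1.056998
y(0.9) ≈ 1.0570

1.0570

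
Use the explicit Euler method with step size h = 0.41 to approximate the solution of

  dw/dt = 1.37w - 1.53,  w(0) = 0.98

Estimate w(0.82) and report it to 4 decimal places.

Euler: w_{n+1} = w_n + h·f(t_n, w_n).
t=0.000000, w=0.980000: f=-0.187400 → w ← 0.980000 + 0.41·(-0.187400) = 0.903166
t=0.410000, w=0.903166: f=-0.292663 → w ← 0.903166 + 0.41·(-0.292663) = 0.783174
w(0.82) ≈ 0.7832

0.7832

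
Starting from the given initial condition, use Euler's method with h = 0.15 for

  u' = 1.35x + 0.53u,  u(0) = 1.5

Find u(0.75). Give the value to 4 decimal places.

2.5278

Euler: u_{n+1} = u_n + h·f(x_n, u_n).
x=0.000000, u=1.500000: f=0.795000 → u ← 1.500000 + 0.15·0.795000 = 1.619250
x=0.150000, u=1.619250: f=1.060703 → u ← 1.619250 + 0.15·1.060703 = 1.778355
x=0.300000, u=1.778355: f=1.347528 → u ← 1.778355 + 0.15·1.347528 = 1.980485
x=0.450000, u=1.980485: f=1.657157 → u ← 1.980485 + 0.15·1.657157 = 2.229058
x=0.600000, u=2.229058: f=1.991401 → u ← 2.229058 + 0.15·1.991401 = 2.527768
u(0.75) ≈ 2.5278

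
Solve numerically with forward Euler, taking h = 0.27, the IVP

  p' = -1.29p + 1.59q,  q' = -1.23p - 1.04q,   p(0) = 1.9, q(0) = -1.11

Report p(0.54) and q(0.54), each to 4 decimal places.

-0.1172, -1.2809

Euler on (p,q): p_{n+1} = p_n + h·p', q_{n+1} = q_n + h·q'.
0.000000: (1.900000, -1.110000); f=(-4.215900, -1.182600) → (0.761707, -1.429302)
0.270000: (0.761707, -1.429302); f=(-3.255192, 0.549574) → (-0.117195, -1.280917)
(p(0.54), q(0.54)) ≈ (-0.1172, -1.2809)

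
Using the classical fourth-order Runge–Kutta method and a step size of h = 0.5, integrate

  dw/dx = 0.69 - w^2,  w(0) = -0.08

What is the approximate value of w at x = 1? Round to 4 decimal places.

RK4: k1 = f(x_n, w_n); k2 = f(x_n + h/2, w_n + (h/2)·k1); k3 = f(x_n + h/2, w_n + (h/2)·k2); k4 = f(x_n + h, w_n + h·k3); w_{n+1} = w_n + (h/6)·(k1 + 2k2 + 2k3 + k4).
x=0.000000, w=-0.080000:
  k1 = f(0.000000, -0.080000) = 0.683600
  k2 = f(0.250000, 0.090900) = 0.681737
  k3 = f(0.250000, 0.090434) = 0.681822
  k4 = f(0.500000, 0.260911) = 0.621926
  w ← -0.080000 + (0.5/6)·(k1 + 2k2 + 2k3 + k4) = 0.256054
x=0.500000, w=0.256054:
  k1 = f(0.500000, 0.256054) = 0.624437
  k2 = f(0.750000, 0.412163) = 0.520122
  k3 = f(0.750000, 0.386084) = 0.540939
  k4 = f(1.000000, 0.526523) = 0.412773
  w ← 0.256054 + (0.5/6)·(k1 + 2k2 + 2k3 + k4) = 0.519331
w(1) ≈ 0.5193

0.5193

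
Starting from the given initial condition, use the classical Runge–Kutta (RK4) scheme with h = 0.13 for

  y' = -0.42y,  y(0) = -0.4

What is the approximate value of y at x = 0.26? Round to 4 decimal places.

RK4: k1 = f(x_n, y_n); k2 = f(x_n + h/2, y_n + (h/2)·k1); k3 = f(x_n + h/2, y_n + (h/2)·k2); k4 = f(x_n + h, y_n + h·k3); y_{n+1} = y_n + (h/6)·(k1 + 2k2 + 2k3 + k4).
x=0.000000, y=-0.400000:
  k1 = f(0.000000, -0.400000) = 0.168000
  k2 = f(0.065000, -0.389080) = 0.163414
  k3 = f(0.065000, -0.389378) = 0.163539
  k4 = f(0.130000, -0.378740) = 0.159071
  y ← -0.400000 + (0.13/6)·(k1 + 2k2 + 2k3 + k4) = -0.378746
x=0.130000, y=-0.378746:
  k1 = f(0.130000, -0.378746) = 0.159073
  k2 = f(0.195000, -0.368406) = 0.154730
  k3 = f(0.195000, -0.368688) = 0.154849
  k4 = f(0.260000, -0.358615) = 0.150618
  y ← -0.378746 + (0.13/6)·(k1 + 2k2 + 2k3 + k4) = -0.358620
y(0.26) ≈ -0.3586

-0.3586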